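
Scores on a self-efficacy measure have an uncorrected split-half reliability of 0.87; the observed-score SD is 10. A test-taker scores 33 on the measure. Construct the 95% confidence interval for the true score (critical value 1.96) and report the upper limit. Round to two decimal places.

r_full = 2·0.87 / (1 + 0.87) ≃ 0.930
SEM = 10.000 * √(1 − 0.930) = 10.000 * √0.070 ≃ 10.000 * 0.264 ≃ 2.637
Margin = 1.96 * 2.637 ≃ 5.168
Upper limit = 33 + 5.168 ≃ 38.168

38.17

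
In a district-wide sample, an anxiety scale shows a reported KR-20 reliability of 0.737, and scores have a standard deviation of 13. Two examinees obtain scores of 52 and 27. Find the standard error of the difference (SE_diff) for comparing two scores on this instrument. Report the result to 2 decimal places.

9.43

The standard error of measurement is 13.000*√(1 − 0.737) ≈ 13.000*0.513 ≈ 6.667.
SE_diff = SEM * √2 ≈ 6.667 * 1.414 ≈ 9.428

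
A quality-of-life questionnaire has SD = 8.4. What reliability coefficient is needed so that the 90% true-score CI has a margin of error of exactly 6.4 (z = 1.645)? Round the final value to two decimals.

0.79

Required SEM = 6.4 / 1.645 ≈ 3.8906
Required reliability = 1 − (SEM/SD)² = 1 − 0.2145 ≈ 0.7855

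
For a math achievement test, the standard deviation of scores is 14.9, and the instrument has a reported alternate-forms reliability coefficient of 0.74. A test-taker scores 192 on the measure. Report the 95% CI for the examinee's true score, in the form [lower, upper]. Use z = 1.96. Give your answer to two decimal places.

The standard error of measurement is 14.90000*√(1 − 0.74000) ≃ 14.90000*0.50990 ≃ 7.59754.
Half-width = 1.96*7.59754 ≃ 14.89118
95% CI: 192 ± 14.89118 = [177.10882, 206.89118]

[177.11, 206.89]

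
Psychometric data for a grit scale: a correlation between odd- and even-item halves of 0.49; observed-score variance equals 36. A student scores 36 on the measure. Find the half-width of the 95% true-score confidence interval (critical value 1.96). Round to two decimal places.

6.88

SD = √36 ≈ 6.000
Full-length reliability (Spearman-Brown) = 2(0.49)/(1+0.49) ≈ 0.658
SEM = 6.000×√(1 − 0.658) ≈ 3.510
1.96 × SEM ≈ 6.880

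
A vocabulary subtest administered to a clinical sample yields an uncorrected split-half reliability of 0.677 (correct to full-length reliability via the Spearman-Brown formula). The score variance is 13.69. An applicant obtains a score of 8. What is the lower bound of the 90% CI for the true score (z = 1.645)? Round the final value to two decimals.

SD = √13.69 = 3.700
r_full = 2·0.677 / (1 + 0.677) ≃ 0.807
SEM = 3.700 × √(1 − 0.807) = 3.700 × √0.193 ≃ 3.700 × 0.439 ≃ 1.624
Half-width = 1.645×1.624 ≃ 2.671
Lower limit = 8 − 2.671 ≃ 5.329

5.33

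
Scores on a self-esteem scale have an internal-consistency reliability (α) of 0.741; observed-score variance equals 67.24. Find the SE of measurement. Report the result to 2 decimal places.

4.17

σ = 67.24^(1/2) = 8.20000
SEM = 8.20000 * √(1 − 0.74100) = 8.20000 * √0.25900 ≈ 8.20000 * 0.50892 ≈ 4.17315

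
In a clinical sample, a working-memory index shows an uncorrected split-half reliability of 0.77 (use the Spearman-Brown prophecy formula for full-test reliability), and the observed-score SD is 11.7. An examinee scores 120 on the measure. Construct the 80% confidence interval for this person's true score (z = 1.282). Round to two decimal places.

[114.59, 125.41]

Full-length reliability (Spearman-Brown) = 2(0.77)/(1+0.77) ≈ 0.87006
The standard error of measurement is 11.70000*√(1 − 0.87006) ≈ 11.70000*0.36048 ≈ 4.21758.
Half-width = 1.282*4.21758 ≈ 5.40694
Interval: (114.59306, 125.40694)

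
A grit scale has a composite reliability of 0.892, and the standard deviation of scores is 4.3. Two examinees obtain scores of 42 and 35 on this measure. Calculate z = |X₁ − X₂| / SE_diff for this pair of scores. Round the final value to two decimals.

SEM = 4.300·√(1 − 0.892) ≈ 1.413
SE_diff = SEM · √2 ≈ 1.413 · 1.414 ≈ 1.998
z = |42 − 35| / 1.998 = 7 / 1.998 ≈ 3.503

3.50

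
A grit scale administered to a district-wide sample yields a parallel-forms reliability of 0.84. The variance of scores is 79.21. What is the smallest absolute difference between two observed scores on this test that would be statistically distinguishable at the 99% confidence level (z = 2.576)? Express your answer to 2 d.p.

SD = √79.21 = 8.9000
SEM = 8.9000 × √(1 − 0.8400) = 8.9000 × √0.1600 ≈ 8.9000 × 0.4000 ≈ 3.5600
SE_diff = √2 × SEM ≈ 5.0346
Smallest detectable difference = 2.576×5.0346 ≈ 12.9691

12.97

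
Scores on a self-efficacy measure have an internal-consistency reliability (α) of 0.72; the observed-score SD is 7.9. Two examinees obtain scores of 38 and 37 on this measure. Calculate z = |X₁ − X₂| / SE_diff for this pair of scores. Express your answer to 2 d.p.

SEM = 7.9000*√(1 − 0.7200) ≃ 4.1803
SE_diff = SEM * √2 ≃ 4.1803 * 1.4142 ≃ 5.9118
z = |38 − 37| / 5.9118 = 1 / 5.9118 ≃ 0.1692

0.17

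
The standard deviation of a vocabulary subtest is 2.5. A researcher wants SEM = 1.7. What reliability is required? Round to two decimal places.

0.54

Required reliability = 1 − (SEM/SD)² = 1 − 0.462 ≈ 0.538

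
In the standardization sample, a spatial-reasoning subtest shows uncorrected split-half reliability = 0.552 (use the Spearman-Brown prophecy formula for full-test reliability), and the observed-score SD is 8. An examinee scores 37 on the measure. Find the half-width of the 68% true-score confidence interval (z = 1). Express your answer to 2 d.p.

r_full = 2·0.552 / (1 + 0.552) ≈ 0.7113
SEM = 8.0000 × √(1 − 0.7113) = 8.0000 × √0.2887 ≈ 8.0000 × 0.5373 ≈ 4.2982
Margin = 1 × 4.2982 ≈ 4.2982

4.30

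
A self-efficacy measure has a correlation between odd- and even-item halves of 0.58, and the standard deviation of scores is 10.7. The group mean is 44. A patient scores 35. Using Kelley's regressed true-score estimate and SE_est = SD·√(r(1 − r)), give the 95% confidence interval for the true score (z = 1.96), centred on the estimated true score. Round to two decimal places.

[28.13, 46.66]

r_full = 2·0.58 / (1 + 0.58) ≈ 0.73418
Estimated true score = 0.73418·35 + (1 − 0.73418)·44 ≈ 37.39241
SE_est = SD · √(r(1 − r)) = 10.70000 · √0.19516 ≈ 10.70000 · 0.44177 ≈ 4.72694
95% CI: 37.39241 ± 9.26481 ≈ (28.12760, 46.65721)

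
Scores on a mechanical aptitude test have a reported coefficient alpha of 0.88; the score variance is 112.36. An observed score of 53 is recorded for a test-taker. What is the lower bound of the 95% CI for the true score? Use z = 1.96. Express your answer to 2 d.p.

SD = √112.36 ≈ 10.600
The standard error of measurement is 10.600×√(1 − 0.880) ≈ 10.600×0.346 ≈ 3.672.
Margin = 1.96 × 3.672 ≈ 7.197
Lower bound: 53 − 7.197 = 45.803

45.80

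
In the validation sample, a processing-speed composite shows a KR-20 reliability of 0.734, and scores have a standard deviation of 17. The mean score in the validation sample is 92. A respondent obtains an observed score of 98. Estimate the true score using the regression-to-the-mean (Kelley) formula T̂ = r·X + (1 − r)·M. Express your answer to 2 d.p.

Estimated true score = 0.734*98 + (1 − 0.734)*92 ≈ 96.404

96.40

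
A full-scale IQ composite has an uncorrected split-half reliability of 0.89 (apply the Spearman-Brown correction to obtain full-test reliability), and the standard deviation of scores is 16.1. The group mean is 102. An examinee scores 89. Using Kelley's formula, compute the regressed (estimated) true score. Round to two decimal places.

89.76

r_full = 2·0.89 / (1 + 0.89) ≃ 0.94180
T̂ = r·X + (1 − r)·M = 0.94180×89 + 0.05820×102 ≃ 83.82011 + 5.93651 ≃ 89.75661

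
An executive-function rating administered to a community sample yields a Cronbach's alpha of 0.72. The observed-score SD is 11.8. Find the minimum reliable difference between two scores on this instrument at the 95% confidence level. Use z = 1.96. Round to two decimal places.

SEM = 11.800 × √(1 − 0.720) = 11.800 × √0.280 ≈ 11.800 × 0.529 ≈ 6.244
SE_diff = SEM × √2 ≈ 6.244 × 1.414 ≈ 8.830
Minimum reliable difference = 1.96 × SE_diff ≈ 1.96 × 8.830 ≈ 17.307

17.31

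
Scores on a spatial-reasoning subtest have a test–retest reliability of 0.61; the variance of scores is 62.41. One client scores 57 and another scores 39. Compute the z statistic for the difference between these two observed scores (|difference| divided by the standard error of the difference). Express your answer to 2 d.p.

2.58

SD = √62.41 ≈ 7.9000
SEM = 7.9000 * √(1 − 0.6100) = 7.9000 * √0.3900 ≈ 7.9000 * 0.6245 ≈ 4.9335
SE_diff = SEM * √2 ≈ 4.9335 * 1.4142 ≈ 6.9771
z = |57 − 39| / 6.9771 = 18 / 6.9771 ≈ 2.5799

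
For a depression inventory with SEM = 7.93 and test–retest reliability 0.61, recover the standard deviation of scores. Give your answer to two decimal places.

12.70

σ = SEM·(1 − r)^(−1/2) ≈ 7.93×1.601 ≈ 12.698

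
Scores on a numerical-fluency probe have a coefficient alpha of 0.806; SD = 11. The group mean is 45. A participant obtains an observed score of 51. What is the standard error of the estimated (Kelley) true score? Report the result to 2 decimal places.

4.35

SE_est = 11.000*√(0.806*0.194) ≈ 4.350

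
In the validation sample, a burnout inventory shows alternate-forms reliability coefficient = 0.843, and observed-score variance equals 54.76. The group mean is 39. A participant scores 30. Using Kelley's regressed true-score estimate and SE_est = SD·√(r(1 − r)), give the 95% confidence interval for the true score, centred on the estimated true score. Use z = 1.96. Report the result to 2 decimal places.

σ = 54.76^(1/2) = 7.400
T̂ = r·X + (1 − r)·M = 0.843*30 + 0.157*39 = 25.290 + 6.123 ≈ 31.413
SE_est = 7.400·√[r(1 − r)] ≈ 2.692
CI = 31.413 ± 1.96 * 2.692 → [26.136, 36.690]

[26.14, 36.69]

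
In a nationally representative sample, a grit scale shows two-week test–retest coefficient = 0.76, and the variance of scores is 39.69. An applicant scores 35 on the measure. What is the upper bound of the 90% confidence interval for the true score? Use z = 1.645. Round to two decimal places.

40.08

σ = 39.69^(1/2) = 6.30000
SEM = 6.30000*√(1 − 0.76000) ≈ 3.08636
Margin = 1.645 * 3.08636 ≈ 5.07706
Upper limit = 35 + 5.07706 ≈ 40.07706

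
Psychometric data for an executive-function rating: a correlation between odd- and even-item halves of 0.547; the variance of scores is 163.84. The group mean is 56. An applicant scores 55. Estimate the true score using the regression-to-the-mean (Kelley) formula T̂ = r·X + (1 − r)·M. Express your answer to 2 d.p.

r_full = 2·0.547 / (1 + 0.547) ≈ 0.70718
T̂ = r·X + (1 − r)·M = 0.70718·55 + 0.29282·56 ≈ 38.89463 + 16.39819 ≈ 55.29282

55.29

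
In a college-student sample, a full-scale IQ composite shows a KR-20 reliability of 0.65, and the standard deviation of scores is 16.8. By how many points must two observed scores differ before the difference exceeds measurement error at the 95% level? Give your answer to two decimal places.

27.55

SEM = 16.800×√(1 − 0.650) ≈ 9.939
SE_diff = √2 × SEM ≈ 14.056
Minimum reliable difference = 1.96 × SE_diff ≈ 1.96 × 14.056 ≈ 27.550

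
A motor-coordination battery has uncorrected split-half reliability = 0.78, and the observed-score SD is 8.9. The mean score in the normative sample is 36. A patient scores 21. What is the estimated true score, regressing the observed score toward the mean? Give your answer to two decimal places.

22.85

Spearman-Brown: r = 2(0.78) / (1 + 0.78) = 1.560 / 1.780 ≈ 0.876
Estimated true score = 0.876·21 + (1 − 0.876)·36 ≈ 22.854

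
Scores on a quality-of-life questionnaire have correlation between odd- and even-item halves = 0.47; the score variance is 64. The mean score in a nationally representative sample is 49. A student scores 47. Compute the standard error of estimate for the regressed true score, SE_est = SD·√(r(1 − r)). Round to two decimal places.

σ = 64^(1/2) = 8.000
Spearman-Brown: r = 2(0.47) / (1 + 0.47) = 0.940 / 1.470 ≃ 0.639
SE_est = SD · √(r(1 − r)) = 8.000 · √0.231 ≃ 8.000 · 0.480 ≃ 3.841

3.84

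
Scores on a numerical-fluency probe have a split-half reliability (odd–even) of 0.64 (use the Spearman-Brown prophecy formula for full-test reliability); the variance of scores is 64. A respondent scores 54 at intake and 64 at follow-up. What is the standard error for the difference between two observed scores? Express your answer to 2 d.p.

5.30

SD = √64 = 8.0000
Spearman-Brown: r = 2(0.64) / (1 + 0.64) = 1.2800 / 1.6400 ≈ 0.7805
SEM = 8.0000 * √(1 − 0.7805) = 8.0000 * √0.2195 ≈ 8.0000 * 0.4685 ≈ 3.7482
SE_diff = SEM * √2 ≈ 3.7482 * 1.4142 ≈ 5.3007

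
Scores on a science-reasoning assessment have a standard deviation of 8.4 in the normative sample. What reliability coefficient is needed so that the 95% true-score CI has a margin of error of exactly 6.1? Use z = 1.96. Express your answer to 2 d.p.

0.86

SEM needed = half-width / z = 6.1/1.96 ≈ 3.1122
r = 1 − (SEM / SD)² = 1 − (3.1122 / 8.4)² ≈ 1 − 0.1373 ≈ 0.8627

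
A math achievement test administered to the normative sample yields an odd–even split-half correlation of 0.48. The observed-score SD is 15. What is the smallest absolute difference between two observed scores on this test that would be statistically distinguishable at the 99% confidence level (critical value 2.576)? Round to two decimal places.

32.39

Full-length reliability (Spearman-Brown) = 2(0.48)/(1+0.48) ≃ 0.6486
SEM = 15.0000 · √(1 − 0.6486) = 15.0000 · √0.3514 ≃ 15.0000 · 0.5927 ≃ 8.8912
SE_diff = √2 · SEM ≃ 12.5741
Minimum reliable difference = 2.576 · SE_diff ≃ 2.576 · 12.5741 ≃ 32.3909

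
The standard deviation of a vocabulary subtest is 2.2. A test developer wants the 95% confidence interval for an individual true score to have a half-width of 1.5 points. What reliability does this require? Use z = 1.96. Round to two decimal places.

Required SEM = 1.5 / 1.96 ≈ 0.7653
Required reliability = 1 − (SEM/SD)² = 1 − 0.1210 ≈ 0.8790

0.88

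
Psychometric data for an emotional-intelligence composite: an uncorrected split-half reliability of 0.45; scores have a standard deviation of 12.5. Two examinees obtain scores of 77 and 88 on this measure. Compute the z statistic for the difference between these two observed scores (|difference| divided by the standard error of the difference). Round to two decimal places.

1.01

Spearman-Brown: r = 2(0.45) / (1 + 0.45) = 0.9000 / 1.4500 ≃ 0.6207
SEM = 12.5000 × √(1 − 0.6207) = 12.5000 × √0.3793 ≃ 12.5000 × 0.6159 ≃ 7.6985
SE_diff = SEM × √2 ≃ 7.6985 × 1.4142 ≃ 10.8874
z = |77 − 88| / 10.8874 = 11 / 10.8874 ≃ 1.0103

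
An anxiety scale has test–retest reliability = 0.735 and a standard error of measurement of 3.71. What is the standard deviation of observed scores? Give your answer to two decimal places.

7.21

σ = SEM·(1 − r)^(−1/2) ≃ 3.71×1.9426 ≃ 7.2069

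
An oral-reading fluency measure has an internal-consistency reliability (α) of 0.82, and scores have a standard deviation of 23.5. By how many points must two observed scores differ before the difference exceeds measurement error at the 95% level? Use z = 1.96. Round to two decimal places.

The standard error of measurement is 23.500*√(1 − 0.820) ≃ 23.500*0.424 ≃ 9.970.
Standard error of the difference = 9.970·√2 ≃ 14.100
Minimum reliable difference = 1.96 * SE_diff ≃ 1.96 * 14.100 ≃ 27.636

27.64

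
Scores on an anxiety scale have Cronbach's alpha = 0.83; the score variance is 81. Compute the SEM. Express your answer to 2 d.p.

3.71

SD = √81 ≃ 9.000
SEM = 9.000×√(1 − 0.830) ≃ 3.711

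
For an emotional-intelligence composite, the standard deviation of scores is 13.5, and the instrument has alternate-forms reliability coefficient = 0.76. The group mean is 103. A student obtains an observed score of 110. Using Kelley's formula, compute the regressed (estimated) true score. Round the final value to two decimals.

T̂ = 0.7600(110) + 0.2400(103) ≈ 108.3200

108.32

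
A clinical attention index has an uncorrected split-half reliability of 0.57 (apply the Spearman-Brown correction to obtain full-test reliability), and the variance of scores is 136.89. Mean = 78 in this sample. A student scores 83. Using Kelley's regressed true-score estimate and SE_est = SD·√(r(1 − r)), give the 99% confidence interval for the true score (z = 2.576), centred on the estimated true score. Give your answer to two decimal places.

[68.19, 95.07]

SD = √136.89 ≈ 11.700
Full-length reliability (Spearman-Brown) = 2(0.57)/(1+0.57) ≈ 0.726
T̂ = 0.726(83) + 0.274(78) ≈ 81.631
SE_est = 11.700·√(0.726·0.274) ≈ 5.218
CI = 81.631 ± 2.576 · 5.218 → [68.190, 95.071]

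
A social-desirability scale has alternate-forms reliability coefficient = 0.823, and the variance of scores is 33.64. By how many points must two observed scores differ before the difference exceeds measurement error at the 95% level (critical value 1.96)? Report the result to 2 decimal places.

SD = √33.64 ≈ 5.800
SEM = 5.800×√(1 − 0.823) ≈ 2.440
SE_diff = SEM × √2 ≈ 2.440 × 1.414 ≈ 3.451
Minimum reliable difference = 1.96 × SE_diff ≈ 1.96 × 3.451 ≈ 6.764

6.76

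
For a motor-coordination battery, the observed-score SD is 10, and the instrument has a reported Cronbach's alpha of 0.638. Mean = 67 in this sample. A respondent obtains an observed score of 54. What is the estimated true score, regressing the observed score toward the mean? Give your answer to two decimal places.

T̂ = 0.6380(54) + 0.3620(67) ≃ 58.7060

58.71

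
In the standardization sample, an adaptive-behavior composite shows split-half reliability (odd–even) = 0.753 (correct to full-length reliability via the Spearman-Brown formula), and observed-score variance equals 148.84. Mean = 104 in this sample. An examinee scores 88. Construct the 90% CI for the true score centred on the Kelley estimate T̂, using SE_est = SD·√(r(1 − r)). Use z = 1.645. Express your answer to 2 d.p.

σ = 148.84^(1/2) = 12.200
Full-length reliability (Spearman-Brown) = 2(0.753)/(1+0.753) ≃ 0.859
T̂ = r·X + (1 − r)·M = 0.859×88 + 0.141×104 ≃ 75.601 + 14.654 ≃ 90.254
SE_est = 12.200×√(0.859×0.141) ≃ 4.245
90% CI: 90.254 ± 6.982 ≃ (83.272, 97.237)

[83.27, 97.24]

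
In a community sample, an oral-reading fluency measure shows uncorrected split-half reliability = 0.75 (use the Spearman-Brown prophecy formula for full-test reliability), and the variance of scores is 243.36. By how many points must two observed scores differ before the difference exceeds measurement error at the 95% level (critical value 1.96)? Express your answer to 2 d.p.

16.34

SD = √243.36 = 15.6000
r_full = 2·0.75 / (1 + 0.75) ≈ 0.8571
SEM = 15.6000·√(1 − 0.8571) ≈ 5.8962
SE_diff = SEM · √2 ≈ 5.8962 · 1.4142 ≈ 8.3386
Smallest detectable difference = 1.96·8.3386 ≈ 16.3436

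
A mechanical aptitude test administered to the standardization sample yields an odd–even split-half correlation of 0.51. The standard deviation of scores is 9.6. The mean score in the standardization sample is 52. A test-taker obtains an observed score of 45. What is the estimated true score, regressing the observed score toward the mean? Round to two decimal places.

Spearman-Brown: r = 2(0.51) / (1 + 0.51) = 1.020 / 1.510 ≈ 0.675
T̂ = r·X + (1 − r)·M = 0.675·45 + 0.325·52 ≈ 30.397 + 16.874 ≈ 47.272

47.27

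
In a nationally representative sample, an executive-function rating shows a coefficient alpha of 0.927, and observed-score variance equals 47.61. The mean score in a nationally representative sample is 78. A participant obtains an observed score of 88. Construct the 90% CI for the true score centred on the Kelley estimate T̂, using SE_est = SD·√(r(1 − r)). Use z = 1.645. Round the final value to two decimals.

σ = 47.61^(1/2) = 6.9000
T̂ = 0.9270(88) + 0.0730(78) ≈ 87.2700
SE_est = 6.9000·√[r(1 − r)] ≈ 1.7949
90% CI: 87.2700 ± 2.9527 ≈ (84.3173, 90.2227)

[84.32, 90.22]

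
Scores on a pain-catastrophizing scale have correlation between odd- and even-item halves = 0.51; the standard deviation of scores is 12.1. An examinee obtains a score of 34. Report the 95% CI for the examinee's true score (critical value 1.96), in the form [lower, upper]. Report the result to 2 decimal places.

[20.49, 47.51]

Full-length reliability (Spearman-Brown) = 2(0.51)/(1+0.51) ≈ 0.6755
The standard error of measurement is 12.1000*√(1 − 0.6755) ≈ 12.1000*0.5697 ≈ 6.8928.
Margin = 1.96 * 6.8928 ≈ 13.5099
CI = 34 ± 13.5099 → [20.4901, 47.5099]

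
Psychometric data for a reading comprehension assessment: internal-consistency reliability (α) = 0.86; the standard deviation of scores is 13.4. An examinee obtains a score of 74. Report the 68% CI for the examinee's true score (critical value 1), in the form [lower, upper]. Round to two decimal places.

[68.99, 79.01]

SEM = 13.4000·√(1 − 0.8600) ≈ 5.0138
1 · SEM ≈ 5.0138
68% CI: 74 ± 5.0138 = [68.9862, 79.0138]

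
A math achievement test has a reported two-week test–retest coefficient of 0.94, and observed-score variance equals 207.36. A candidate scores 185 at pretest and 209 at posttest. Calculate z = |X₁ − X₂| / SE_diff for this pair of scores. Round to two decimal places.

SD = √207.36 ≈ 14.400
The standard error of measurement is 14.400*√(1 − 0.940) ≈ 14.400*0.245 ≈ 3.527.
SE_diff = √2 * SEM ≈ 4.988
z = |185 − 209| / 4.988 = 24 / 4.988 ≈ 4.811

4.81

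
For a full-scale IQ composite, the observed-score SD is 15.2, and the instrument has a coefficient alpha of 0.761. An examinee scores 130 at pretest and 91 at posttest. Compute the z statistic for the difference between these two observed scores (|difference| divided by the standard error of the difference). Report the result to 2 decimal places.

The standard error of measurement is 15.200×√(1 − 0.761) ≈ 15.200×0.489 ≈ 7.431.
Standard error of the difference = 7.431·√2 ≈ 10.509
z = |130 − 91| / 10.509 = 39 / 10.509 ≈ 3.711

3.71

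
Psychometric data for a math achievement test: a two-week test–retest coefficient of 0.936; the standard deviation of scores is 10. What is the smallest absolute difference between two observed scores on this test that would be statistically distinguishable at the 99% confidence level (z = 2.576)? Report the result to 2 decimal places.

SEM = 10.00000×√(1 − 0.93600) ≈ 2.52982
SE_diff = SEM × √2 ≈ 2.52982 × 1.41421 ≈ 3.57771
Smallest detectable difference = 2.576×3.57771 ≈ 9.21618

9.22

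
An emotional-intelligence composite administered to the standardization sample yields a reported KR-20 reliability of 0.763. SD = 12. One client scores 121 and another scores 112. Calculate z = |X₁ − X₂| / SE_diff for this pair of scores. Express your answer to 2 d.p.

SEM = 12.0000 * √(1 − 0.7630) = 12.0000 * √0.2370 ≈ 12.0000 * 0.4868 ≈ 5.8419
SE_diff = √2 * SEM ≈ 8.2617
z = |121 − 112| / 8.2617 = 9 / 8.2617 ≈ 1.0894

1.09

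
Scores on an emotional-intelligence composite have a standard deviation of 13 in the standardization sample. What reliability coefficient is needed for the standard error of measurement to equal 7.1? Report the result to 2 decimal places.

0.70

r = 1 − (SEM / SD)² = 1 − (7.100 / 13)² ≈ 1 − 0.298 ≈ 0.702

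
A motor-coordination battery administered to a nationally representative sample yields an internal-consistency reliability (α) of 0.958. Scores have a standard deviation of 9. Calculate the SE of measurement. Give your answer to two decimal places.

SEM = 9.000 * √(1 − 0.958) = 9.000 * √0.042 ≃ 9.000 * 0.205 ≃ 1.844

1.84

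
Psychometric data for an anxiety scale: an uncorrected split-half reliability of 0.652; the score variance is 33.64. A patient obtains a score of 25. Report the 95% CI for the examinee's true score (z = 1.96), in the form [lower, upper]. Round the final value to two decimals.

[19.78, 30.22]

σ = 33.64^(1/2) = 5.80000
r_full = 2·0.652 / (1 + 0.652) ≈ 0.78935
SEM = 5.80000 × √(1 − 0.78935) = 5.80000 × √0.21065 ≈ 5.80000 × 0.45897 ≈ 2.66203
1.96 × SEM ≈ 5.21757
Interval: (19.78243, 30.21757)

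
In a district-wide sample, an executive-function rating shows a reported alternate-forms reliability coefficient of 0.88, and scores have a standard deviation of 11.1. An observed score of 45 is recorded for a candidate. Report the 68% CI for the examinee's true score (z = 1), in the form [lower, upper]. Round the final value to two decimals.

[41.15, 48.85]

The standard error of measurement is 11.1000×√(1 − 0.8800) ≈ 11.1000×0.3464 ≈ 3.8452.
Margin = 1 × 3.8452 ≈ 3.8452
Interval: (41.1548, 48.8452)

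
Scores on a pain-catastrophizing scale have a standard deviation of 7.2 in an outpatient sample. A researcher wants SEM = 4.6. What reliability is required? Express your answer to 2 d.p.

Required reliability = 1 − (SEM/SD)² = 1 − 0.40818 ≈ 0.59182

0.59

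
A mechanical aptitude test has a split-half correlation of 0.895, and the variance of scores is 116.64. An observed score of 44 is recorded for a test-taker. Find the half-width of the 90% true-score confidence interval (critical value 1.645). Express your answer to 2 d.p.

4.18

SD = √116.64 = 10.80000
Spearman-Brown: r = 2(0.895) / (1 + 0.895) = 1.79000 / 1.89500 ≈ 0.94459
SEM = 10.80000 · √(1 − 0.94459) = 10.80000 · √0.05541 ≈ 10.80000 · 0.23539 ≈ 2.54222
1.645 · SEM ≈ 4.18196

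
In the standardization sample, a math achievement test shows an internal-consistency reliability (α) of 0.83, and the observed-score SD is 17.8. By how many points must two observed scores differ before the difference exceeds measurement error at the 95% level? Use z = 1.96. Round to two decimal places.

20.34

SEM = 17.8000 * √(1 − 0.8300) = 17.8000 * √0.1700 ≃ 17.8000 * 0.4123 ≃ 7.3391
SE_diff = √2 * SEM ≃ 10.3791
Minimum reliable difference = 1.96 * SE_diff ≃ 1.96 * 10.3791 ≃ 20.3430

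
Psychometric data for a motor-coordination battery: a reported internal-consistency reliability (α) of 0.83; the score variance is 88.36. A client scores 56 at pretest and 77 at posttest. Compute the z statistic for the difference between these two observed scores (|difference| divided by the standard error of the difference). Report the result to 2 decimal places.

3.83

SD = √88.36 = 9.40000
SEM = 9.40000×√(1 − 0.83000) ≈ 3.87572
SE_diff = √2 × SEM ≈ 5.48109
z = |56 − 77| / 5.48109 = 21 / 5.48109 ≈ 3.83135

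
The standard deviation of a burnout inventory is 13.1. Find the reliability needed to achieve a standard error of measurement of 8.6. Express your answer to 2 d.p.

0.57

Required reliability = 1 − (SEM/SD)² = 1 − 0.4310 ≈ 0.5690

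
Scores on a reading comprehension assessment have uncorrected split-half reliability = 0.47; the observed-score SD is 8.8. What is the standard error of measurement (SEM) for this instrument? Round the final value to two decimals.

r_full = 2·0.47 / (1 + 0.47) ≃ 0.639
SEM = 8.800 · √(1 − 0.639) = 8.800 · √0.361 ≃ 8.800 · 0.600 ≃ 5.284

5.28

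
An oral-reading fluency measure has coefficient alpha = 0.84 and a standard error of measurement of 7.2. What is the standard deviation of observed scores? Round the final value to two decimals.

σ = SEM·(1 − r)^(−1/2) ≈ 7.2·2.500 ≈ 18.000

18.00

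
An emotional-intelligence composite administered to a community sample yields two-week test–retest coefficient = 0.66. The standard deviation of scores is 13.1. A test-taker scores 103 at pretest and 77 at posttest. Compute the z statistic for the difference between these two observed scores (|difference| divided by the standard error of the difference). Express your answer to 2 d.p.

2.41

SEM = 13.100·√(1 − 0.660) ≈ 7.639
SE_diff = SEM · √2 ≈ 7.639 · 1.414 ≈ 10.803
z = 26 / 10.803 ≈ 2.407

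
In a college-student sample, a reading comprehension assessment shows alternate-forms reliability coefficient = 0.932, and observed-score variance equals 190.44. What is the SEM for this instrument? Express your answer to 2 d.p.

3.60

SD = √190.44 ≈ 13.8000
SEM = 13.8000 * √(1 − 0.9320) = 13.8000 * √0.0680 ≈ 13.8000 * 0.2608 ≈ 3.5986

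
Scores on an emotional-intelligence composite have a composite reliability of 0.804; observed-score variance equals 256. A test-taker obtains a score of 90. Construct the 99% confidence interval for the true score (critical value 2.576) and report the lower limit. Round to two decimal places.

71.75

SD = √256 = 16.0000
SEM = 16.0000×√(1 − 0.8040) ≈ 7.0835
2.576 × SEM ≈ 18.2471
Lower bound: 90 − 18.2471 = 71.7529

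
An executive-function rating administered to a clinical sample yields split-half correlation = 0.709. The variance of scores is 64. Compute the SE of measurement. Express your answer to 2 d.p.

σ = 64^(1/2) = 8.00000
r_full = 2·0.709 / (1 + 0.709) ≈ 0.82972
SEM = 8.00000 · √(1 − 0.82972) = 8.00000 · √0.17028 ≈ 8.00000 · 0.41264 ≈ 3.30115

3.30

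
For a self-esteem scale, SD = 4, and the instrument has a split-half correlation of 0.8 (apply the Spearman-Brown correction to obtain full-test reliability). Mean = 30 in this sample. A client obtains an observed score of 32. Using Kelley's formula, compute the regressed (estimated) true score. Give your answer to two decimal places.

31.78

r_full = 2·0.8 / (1 + 0.8) ≈ 0.889
T̂ = 0.889(32) + 0.111(30) ≈ 31.778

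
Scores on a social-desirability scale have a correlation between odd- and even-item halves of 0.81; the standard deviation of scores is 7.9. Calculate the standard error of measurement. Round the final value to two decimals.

r_full = 2·0.81 / (1 + 0.81) ≃ 0.895
SEM = 7.900×√(1 − 0.895) ≃ 2.560

2.56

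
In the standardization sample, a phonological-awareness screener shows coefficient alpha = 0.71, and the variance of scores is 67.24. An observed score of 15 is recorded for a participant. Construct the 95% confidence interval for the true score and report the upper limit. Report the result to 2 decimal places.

SD = √67.24 ≈ 8.200
SEM = 8.200 * √(1 − 0.710) = 8.200 * √0.290 ≈ 8.200 * 0.539 ≈ 4.416
Half-width = 1.96*4.416 ≈ 8.655
Upper limit = 15 + 8.655 ≈ 23.655

23.66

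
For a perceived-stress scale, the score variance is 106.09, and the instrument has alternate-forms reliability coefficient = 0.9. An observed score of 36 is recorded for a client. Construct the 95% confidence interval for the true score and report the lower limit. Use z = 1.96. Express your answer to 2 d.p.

σ = 106.09^(1/2) = 10.30000
The standard error of measurement is 10.30000·√(1 − 0.90000) ≃ 10.30000·0.31623 ≃ 3.25715.
Half-width = 1.96·3.25715 ≃ 6.38401
Lower bound: 36 − 6.38401 = 29.61599

29.62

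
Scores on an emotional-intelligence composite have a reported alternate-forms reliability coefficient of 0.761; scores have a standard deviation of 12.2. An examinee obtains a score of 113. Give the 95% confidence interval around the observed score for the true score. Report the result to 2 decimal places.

[101.31, 124.69]

SEM = 12.2000×√(1 − 0.7610) ≈ 5.9643
1.96 × SEM ≈ 11.6900
Interval: (101.3100, 124.6900)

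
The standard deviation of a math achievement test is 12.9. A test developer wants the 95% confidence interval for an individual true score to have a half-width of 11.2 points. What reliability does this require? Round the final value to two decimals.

0.80

SEM needed = half-width / z = 11.2/1.96 ≃ 5.7143
Required reliability = 1 − (SEM/SD)² = 1 − 0.1962 ≃ 0.8038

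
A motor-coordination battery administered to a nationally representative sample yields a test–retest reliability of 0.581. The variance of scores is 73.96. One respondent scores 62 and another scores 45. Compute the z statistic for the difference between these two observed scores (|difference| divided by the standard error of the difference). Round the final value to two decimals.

2.16

SD = √73.96 ≈ 8.600
SEM = 8.600×√(1 − 0.581) ≈ 5.567
SE_diff = √2 × SEM ≈ 7.873
z = |62 − 45| / 7.873 = 17 / 7.873 ≈ 2.159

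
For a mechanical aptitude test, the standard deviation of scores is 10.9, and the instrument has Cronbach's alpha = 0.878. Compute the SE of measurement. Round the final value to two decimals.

3.81

SEM = 10.900×√(1 − 0.878) ≈ 3.807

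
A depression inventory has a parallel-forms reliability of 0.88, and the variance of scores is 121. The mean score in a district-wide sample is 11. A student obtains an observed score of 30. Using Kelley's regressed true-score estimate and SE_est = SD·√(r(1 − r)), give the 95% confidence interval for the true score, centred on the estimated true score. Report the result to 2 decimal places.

[20.71, 34.73]

SD = √121 ≈ 11.00000
T̂ = 0.88000(30) + 0.12000(11) ≈ 27.72000
SE_est = SD × √(r(1 − r)) = 11.00000 × √0.10560 ≈ 11.00000 × 0.32496 ≈ 3.57458
CI = 27.72000 ± 1.96 × 3.57458 → [20.71383, 34.72617]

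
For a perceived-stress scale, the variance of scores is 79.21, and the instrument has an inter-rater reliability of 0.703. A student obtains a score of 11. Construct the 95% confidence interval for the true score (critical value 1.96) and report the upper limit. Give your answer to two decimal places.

20.51

SD = √79.21 ≈ 8.9000
SEM = 8.9000 × √(1 − 0.7030) = 8.9000 × √0.2970 ≈ 8.9000 × 0.5450 ≈ 4.8503
1.96 × SEM ≈ 9.5066
Upper bound: 11 + 9.5066 = 20.5066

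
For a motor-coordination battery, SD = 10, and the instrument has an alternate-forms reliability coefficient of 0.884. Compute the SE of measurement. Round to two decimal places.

SEM = 10.0000 · √(1 − 0.8840) = 10.0000 · √0.1160 ≈ 10.0000 · 0.3406 ≈ 3.4059

3.41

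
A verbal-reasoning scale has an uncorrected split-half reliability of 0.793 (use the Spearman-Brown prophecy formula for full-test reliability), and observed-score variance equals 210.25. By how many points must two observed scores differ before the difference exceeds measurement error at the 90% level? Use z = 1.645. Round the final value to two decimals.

SD = √210.25 = 14.500
r_full = 2·0.793 / (1 + 0.793) ≈ 0.885
SEM = 14.500·√(1 − 0.885) ≈ 4.927
Standard error of the difference = 4.927·√2 ≈ 6.968
Smallest detectable difference = 1.645·6.968 ≈ 11.462

11.46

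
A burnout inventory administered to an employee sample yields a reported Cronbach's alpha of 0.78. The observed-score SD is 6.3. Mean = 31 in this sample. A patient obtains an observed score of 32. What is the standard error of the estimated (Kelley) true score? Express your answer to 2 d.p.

SE_est = 6.3000·√(0.7800·0.2200) ≃ 2.6098

2.61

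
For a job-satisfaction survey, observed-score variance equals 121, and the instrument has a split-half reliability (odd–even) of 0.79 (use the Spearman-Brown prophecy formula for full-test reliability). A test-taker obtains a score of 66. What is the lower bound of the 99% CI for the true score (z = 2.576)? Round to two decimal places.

56.29

SD = √121 = 11.000
Full-length reliability (Spearman-Brown) = 2(0.79)/(1+0.79) ≈ 0.883
The standard error of measurement is 11.000·√(1 − 0.883) ≈ 11.000·0.343 ≈ 3.768.
Half-width = 2.576·3.768 ≈ 9.706
Lower bound: 66 − 9.706 = 56.294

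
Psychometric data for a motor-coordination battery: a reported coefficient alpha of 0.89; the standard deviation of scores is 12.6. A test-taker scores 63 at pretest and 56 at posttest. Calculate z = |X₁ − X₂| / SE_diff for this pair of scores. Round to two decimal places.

1.18

SEM = 12.6000·√(1 − 0.8900) ≈ 4.1789
SE_diff = SEM · √2 ≈ 4.1789 · 1.4142 ≈ 5.9099
z = 7 / 5.9099 ≈ 1.1844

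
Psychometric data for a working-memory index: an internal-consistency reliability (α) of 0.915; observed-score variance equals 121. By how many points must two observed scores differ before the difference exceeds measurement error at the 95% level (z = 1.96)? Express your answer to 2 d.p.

σ = 121^(1/2) = 11.0000
SEM = 11.0000 · √(1 − 0.9150) = 11.0000 · √0.0850 ≈ 11.0000 · 0.2915 ≈ 3.2070
SE_diff = √2 · SEM ≈ 4.5354
Minimum reliable difference = 1.96 · SE_diff ≈ 1.96 · 4.5354 ≈ 8.8894

8.89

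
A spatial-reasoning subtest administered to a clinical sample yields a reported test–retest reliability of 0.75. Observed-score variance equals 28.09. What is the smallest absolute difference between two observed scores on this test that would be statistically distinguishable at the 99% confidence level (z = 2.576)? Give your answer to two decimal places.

σ = 28.09^(1/2) = 5.300
The standard error of measurement is 5.300×√(1 − 0.750) ≈ 5.300×0.500 ≈ 2.650.
Standard error of the difference = 2.650·√2 ≈ 3.748
Minimum reliable difference = 2.576 × SE_diff ≈ 2.576 × 3.748 ≈ 9.654

9.65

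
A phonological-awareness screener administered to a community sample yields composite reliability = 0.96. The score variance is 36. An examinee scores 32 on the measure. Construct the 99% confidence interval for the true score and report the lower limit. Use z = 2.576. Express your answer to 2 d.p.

SD = √36 ≈ 6.000
The standard error of measurement is 6.000·√(1 − 0.960) ≈ 6.000·0.200 ≈ 1.200.
Margin = 2.576 · 1.200 ≈ 3.091
Lower limit = 32 − 3.091 ≈ 28.909

28.91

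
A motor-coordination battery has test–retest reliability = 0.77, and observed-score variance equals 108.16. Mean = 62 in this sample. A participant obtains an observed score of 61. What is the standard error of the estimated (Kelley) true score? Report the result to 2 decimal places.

4.38

σ = 108.16^(1/2) = 10.400
SE_est = SD × √(r(1 − r)) = 10.400 × √0.177 ≈ 10.400 × 0.421 ≈ 4.377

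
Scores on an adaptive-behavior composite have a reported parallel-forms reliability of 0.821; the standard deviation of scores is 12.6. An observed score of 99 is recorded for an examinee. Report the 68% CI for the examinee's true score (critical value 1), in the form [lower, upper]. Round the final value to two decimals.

[93.67, 104.33]

SEM = 12.600 * √(1 − 0.821) = 12.600 * √0.179 ≃ 12.600 * 0.423 ≃ 5.331
Half-width = 1*5.331 ≃ 5.331
68% CI: 99 ± 5.331 = [93.669, 104.331]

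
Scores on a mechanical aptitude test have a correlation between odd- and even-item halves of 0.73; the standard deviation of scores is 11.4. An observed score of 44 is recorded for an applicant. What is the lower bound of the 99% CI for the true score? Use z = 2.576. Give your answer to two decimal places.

Spearman-Brown: r = 2(0.73) / (1 + 0.73) = 1.460 / 1.730 ≈ 0.844
The standard error of measurement is 11.400×√(1 − 0.844) ≈ 11.400×0.395 ≈ 4.504.
Margin = 2.576 × 4.504 ≈ 11.601
Lower limit = 44 − 11.601 ≈ 32.399

32.40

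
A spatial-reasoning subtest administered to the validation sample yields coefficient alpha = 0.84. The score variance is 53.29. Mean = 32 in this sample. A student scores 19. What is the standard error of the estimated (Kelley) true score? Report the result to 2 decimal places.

2.68

σ = 53.29^(1/2) = 7.3000
SE_est = 7.3000*√(0.8400*0.1600) ≈ 2.6762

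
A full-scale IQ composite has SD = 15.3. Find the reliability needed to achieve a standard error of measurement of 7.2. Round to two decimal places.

r = 1 − (SEM / SD)² = 1 − (7.20000 / 15.3)² ≃ 1 − 0.22145 ≃ 0.77855

0.78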